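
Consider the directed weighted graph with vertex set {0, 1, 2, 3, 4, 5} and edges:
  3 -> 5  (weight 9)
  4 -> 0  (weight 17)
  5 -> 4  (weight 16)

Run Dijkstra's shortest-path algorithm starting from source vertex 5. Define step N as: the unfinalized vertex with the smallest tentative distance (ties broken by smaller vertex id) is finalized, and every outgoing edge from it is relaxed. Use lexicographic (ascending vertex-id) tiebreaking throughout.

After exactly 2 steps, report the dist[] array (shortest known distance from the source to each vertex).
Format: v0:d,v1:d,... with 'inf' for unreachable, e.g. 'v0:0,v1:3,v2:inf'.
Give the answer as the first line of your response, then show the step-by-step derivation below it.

v0:33,v1:inf,v2:inf,v3:inf,v4:16,v5:0

step 1: dist = v0:inf,v1:inf,v2:inf,v3:inf,v4:16,v5:0
step 2: dist = v0:33,v1:inf,v2:inf,v3:inf,v4:16,v5:0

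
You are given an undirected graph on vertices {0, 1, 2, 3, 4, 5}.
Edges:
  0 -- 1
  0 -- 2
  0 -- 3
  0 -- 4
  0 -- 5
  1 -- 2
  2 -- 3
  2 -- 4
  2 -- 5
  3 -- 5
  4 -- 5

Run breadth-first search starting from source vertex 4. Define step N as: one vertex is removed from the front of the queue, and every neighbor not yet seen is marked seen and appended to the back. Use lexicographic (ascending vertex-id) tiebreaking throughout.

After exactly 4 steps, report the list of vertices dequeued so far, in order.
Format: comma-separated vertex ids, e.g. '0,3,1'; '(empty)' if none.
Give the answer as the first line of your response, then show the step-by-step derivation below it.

4,0,2,5

step 1: dequeue 4; queue=[0,2,5]; order=4
step 2: dequeue 0; queue=[2,5,1,3]; order=4,0
step 3: dequeue 2; queue=[5,1,3]; order=4,0,2
step 4: dequeue 5; queue=[1,3]; order=4,0,2,5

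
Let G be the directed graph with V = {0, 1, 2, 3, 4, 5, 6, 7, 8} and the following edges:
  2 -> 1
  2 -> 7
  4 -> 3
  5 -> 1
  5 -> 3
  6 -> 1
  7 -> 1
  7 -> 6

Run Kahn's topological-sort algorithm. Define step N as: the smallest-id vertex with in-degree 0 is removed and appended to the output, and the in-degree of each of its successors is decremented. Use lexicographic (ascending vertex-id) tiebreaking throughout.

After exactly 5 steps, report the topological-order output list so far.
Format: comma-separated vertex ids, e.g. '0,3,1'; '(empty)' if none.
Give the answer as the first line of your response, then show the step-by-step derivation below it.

0,2,4,5,3

step 1: output 0; order=[0]; indeg=(0,4,0,2,0,0,1,1,0)
step 2: output 2; order=[0,2]; indeg=(0,3,0,2,0,0,1,0,0)
step 3: output 4; order=[0,2,4]; indeg=(0,3,0,1,0,0,1,0,0)
step 4: output 5; order=[0,2,4,5]; indeg=(0,2,0,0,0,0,1,0,0)
step 5: output 3; order=[0,2,4,5,3]; indeg=(0,2,0,0,0,0,1,0,0)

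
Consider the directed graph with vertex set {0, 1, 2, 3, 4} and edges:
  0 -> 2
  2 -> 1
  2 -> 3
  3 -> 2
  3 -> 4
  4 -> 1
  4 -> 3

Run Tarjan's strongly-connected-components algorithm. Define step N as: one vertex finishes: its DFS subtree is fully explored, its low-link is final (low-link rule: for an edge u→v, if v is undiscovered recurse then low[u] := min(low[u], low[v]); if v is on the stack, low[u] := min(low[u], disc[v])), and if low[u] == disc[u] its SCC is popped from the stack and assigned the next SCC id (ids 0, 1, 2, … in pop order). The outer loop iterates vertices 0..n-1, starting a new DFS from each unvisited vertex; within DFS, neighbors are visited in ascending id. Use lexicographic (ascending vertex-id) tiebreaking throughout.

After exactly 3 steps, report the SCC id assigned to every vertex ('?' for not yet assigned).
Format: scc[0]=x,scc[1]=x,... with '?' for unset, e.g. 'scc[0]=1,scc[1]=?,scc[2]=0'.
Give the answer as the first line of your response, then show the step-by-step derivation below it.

scc[0]=?,scc[1]=0,scc[2]=?,scc[3]=?,scc[4]=?

step 1: low=(low[0]=0,low[1]=2,low[2]=1,low[3]=?,low[4]=?); scc=(scc[0]=?,scc[1]=0,scc[2]=?,scc[3]=?,scc[4]=?)
step 2: low=(low[0]=0,low[1]=2,low[2]=1,low[3]=1,low[4]=3); scc=(scc[0]=?,scc[1]=0,scc[2]=?,scc[3]=?,scc[4]=?)
step 3: low=(low[0]=0,low[1]=2,low[2]=1,low[3]=1,low[4]=3); scc=(scc[0]=?,scc[1]=0,scc[2]=?,scc[3]=?,scc[4]=?)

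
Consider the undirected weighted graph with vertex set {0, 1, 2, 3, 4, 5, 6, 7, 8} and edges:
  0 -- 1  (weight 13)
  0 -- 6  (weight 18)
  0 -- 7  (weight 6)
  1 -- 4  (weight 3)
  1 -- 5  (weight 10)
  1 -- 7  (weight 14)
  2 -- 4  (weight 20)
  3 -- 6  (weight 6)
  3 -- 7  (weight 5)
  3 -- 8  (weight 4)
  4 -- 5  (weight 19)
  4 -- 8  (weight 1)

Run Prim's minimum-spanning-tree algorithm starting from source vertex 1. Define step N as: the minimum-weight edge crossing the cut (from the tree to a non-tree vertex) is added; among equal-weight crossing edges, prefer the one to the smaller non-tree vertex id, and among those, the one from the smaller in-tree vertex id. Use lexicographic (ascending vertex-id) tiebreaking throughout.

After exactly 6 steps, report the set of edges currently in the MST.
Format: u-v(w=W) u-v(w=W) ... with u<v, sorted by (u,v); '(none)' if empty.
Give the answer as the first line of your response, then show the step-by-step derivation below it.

0-7(w=6) 1-4(w=3) 3-6(w=6) 3-7(w=5) 3-8(w=4) 4-8(w=1)

step 1: add edge 1-4 (w=3); MST = {1-4(w=3)}
step 2: add edge 4-8 (w=1); MST = {1-4(w=3) 4-8(w=1)}
step 3: add edge 3-8 (w=4); MST = {1-4(w=3) 3-8(w=4) 4-8(w=1)}
step 4: add edge 3-7 (w=5); MST = {1-4(w=3) 3-7(w=5) 3-8(w=4) 4-8(w=1)}
step 5: add edge 0-7 (w=6); MST = {0-7(w=6) 1-4(w=3) 3-7(w=5) 3-8(w=4) 4-8(w=1)}
step 6: add edge 3-6 (w=6); MST = {0-7(w=6) 1-4(w=3) 3-6(w=6) 3-7(w=5) 3-8(w=4) 4-8(w=1)}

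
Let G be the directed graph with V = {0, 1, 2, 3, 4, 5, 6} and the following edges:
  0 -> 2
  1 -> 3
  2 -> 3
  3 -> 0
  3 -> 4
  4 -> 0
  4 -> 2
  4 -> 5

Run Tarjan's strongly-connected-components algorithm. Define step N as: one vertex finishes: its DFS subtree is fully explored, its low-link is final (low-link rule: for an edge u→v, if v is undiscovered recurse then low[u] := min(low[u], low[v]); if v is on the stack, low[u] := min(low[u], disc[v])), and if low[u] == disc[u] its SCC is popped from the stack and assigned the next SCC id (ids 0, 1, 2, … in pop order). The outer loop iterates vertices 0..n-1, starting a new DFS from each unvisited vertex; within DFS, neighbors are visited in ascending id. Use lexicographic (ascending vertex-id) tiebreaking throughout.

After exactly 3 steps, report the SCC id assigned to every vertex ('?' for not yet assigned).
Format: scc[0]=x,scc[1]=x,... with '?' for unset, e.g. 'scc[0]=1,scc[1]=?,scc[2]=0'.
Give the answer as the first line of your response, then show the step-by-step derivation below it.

scc[0]=?,scc[1]=?,scc[2]=?,scc[3]=?,scc[4]=?,scc[5]=0,scc[6]=?

step 1: low=(low[0]=0,low[1]=?,low[2]=1,low[3]=0,low[4]=0,low[5]=4,low[6]=?); scc=(scc[0]=?,scc[1]=?,scc[2]=?,scc[3]=?,scc[4]=?,scc[5]=0,scc[6]=?)
step 2: low=(low[0]=0,low[1]=?,low[2]=1,low[3]=0,low[4]=0,low[5]=4,low[6]=?); scc=(scc[0]=?,scc[1]=?,scc[2]=?,scc[3]=?,scc[4]=?,scc[5]=0,scc[6]=?)
step 3: low=(low[0]=0,low[1]=?,low[2]=1,low[3]=0,low[4]=0,low[5]=4,low[6]=?); scc=(scc[0]=?,scc[1]=?,scc[2]=?,scc[3]=?,scc[4]=?,scc[5]=0,scc[6]=?)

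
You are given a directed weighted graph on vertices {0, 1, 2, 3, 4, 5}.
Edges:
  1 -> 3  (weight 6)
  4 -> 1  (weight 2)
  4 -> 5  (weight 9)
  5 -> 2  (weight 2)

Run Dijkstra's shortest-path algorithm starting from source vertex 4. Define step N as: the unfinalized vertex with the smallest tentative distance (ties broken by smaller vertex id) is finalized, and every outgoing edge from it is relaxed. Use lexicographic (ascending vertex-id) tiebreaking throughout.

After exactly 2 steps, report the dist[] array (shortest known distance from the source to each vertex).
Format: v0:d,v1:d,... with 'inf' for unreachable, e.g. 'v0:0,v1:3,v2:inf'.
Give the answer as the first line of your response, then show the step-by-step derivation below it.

v0:inf,v1:2,v2:inf,v3:8,v4:0,v5:9

step 1: dist = v0:inf,v1:2,v2:inf,v3:inf,v4:0,v5:9
step 2: dist = v0:inf,v1:2,v2:inf,v3:8,v4:0,v5:9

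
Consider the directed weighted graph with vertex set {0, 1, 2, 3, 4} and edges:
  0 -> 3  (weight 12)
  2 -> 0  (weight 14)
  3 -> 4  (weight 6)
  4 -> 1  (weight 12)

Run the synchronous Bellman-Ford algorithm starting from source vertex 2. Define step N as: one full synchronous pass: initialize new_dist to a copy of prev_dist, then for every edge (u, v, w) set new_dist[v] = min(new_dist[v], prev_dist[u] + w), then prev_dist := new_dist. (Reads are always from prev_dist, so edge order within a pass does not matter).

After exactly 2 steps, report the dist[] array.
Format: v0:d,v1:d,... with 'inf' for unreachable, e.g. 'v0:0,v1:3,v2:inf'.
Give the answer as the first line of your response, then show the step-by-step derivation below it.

v0:14,v1:inf,v2:0,v3:26,v4:inf

step 1: dist = v0:14,v1:inf,v2:0,v3:inf,v4:inf
step 2: dist = v0:14,v1:inf,v2:0,v3:26,v4:inf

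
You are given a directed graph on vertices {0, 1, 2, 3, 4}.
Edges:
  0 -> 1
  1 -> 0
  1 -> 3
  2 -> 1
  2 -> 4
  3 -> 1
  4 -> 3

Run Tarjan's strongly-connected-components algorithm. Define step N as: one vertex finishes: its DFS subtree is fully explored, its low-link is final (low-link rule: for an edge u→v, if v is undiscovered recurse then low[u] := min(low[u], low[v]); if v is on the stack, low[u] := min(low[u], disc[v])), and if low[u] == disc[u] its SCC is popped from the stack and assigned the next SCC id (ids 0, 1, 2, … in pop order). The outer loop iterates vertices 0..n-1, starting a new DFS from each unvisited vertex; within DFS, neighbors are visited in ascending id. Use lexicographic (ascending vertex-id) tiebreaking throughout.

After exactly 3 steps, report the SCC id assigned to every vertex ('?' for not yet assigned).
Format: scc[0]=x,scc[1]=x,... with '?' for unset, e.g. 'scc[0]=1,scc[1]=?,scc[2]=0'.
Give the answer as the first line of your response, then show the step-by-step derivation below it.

scc[0]=0,scc[1]=0,scc[2]=?,scc[3]=0,scc[4]=?

step 1: low=(low[0]=0,low[1]=0,low[2]=?,low[3]=1,low[4]=?); scc=(scc[0]=?,scc[1]=?,scc[2]=?,scc[3]=?,scc[4]=?)
step 2: low=(low[0]=0,low[1]=0,low[2]=?,low[3]=1,low[4]=?); scc=(scc[0]=?,scc[1]=?,scc[2]=?,scc[3]=?,scc[4]=?)
step 3: low=(low[0]=0,low[1]=0,low[2]=?,low[3]=1,low[4]=?); scc=(scc[0]=0,scc[1]=0,scc[2]=?,scc[3]=0,scc[4]=?)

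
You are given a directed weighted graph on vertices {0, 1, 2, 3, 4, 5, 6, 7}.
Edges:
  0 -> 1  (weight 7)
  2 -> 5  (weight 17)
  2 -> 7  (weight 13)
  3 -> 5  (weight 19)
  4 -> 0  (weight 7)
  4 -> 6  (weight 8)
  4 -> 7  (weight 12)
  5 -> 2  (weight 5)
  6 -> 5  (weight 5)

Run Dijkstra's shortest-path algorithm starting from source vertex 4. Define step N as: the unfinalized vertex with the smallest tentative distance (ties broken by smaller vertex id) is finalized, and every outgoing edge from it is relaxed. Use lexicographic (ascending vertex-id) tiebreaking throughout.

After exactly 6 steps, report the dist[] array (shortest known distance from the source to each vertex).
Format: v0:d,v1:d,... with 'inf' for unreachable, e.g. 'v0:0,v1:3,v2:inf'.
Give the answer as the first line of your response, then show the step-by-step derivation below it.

v0:7,v1:14,v2:18,v3:inf,v4:0,v5:13,v6:8,v7:12

step 1: dist = v0:7,v1:inf,v2:inf,v3:inf,v4:0,v5:inf,v6:8,v7:12
step 2: dist = v0:7,v1:14,v2:inf,v3:inf,v4:0,v5:inf,v6:8,v7:12
step 3: dist = v0:7,v1:14,v2:inf,v3:inf,v4:0,v5:13,v6:8,v7:12
step 4: dist = v0:7,v1:14,v2:inf,v3:inf,v4:0,v5:13,v6:8,v7:12
step 5: dist = v0:7,v1:14,v2:18,v3:inf,v4:0,v5:13,v6:8,v7:12
step 6: dist = v0:7,v1:14,v2:18,v3:inf,v4:0,v5:13,v6:8,v7:12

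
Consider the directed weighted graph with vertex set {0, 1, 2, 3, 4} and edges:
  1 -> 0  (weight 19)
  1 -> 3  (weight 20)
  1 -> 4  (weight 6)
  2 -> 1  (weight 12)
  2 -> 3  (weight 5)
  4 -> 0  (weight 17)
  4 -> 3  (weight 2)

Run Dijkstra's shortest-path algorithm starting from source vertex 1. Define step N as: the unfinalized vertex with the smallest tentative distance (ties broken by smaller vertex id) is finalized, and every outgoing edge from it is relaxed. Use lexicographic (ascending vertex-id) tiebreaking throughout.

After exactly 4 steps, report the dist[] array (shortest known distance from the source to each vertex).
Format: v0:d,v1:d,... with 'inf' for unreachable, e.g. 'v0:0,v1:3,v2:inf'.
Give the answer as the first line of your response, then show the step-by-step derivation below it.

v0:19,v1:0,v2:inf,v3:8,v4:6

step 1: dist = v0:19,v1:0,v2:inf,v3:20,v4:6
step 2: dist = v0:19,v1:0,v2:inf,v3:8,v4:6
step 3: dist = v0:19,v1:0,v2:inf,v3:8,v4:6
step 4: dist = v0:19,v1:0,v2:inf,v3:8,v4:6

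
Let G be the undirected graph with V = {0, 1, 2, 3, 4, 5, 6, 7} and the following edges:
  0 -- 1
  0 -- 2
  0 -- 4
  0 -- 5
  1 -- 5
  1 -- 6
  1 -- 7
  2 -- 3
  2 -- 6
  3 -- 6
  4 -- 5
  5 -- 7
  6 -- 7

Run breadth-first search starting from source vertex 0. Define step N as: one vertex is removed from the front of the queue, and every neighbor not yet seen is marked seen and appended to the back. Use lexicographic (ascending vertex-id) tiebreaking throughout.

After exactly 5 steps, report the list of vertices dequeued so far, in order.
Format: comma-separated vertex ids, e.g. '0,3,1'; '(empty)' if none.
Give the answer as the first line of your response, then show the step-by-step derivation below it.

0,1,2,4,5

step 1: dequeue 0; queue=[1,2,4,5]; order=0
step 2: dequeue 1; queue=[2,4,5,6,7]; order=0,1
step 3: dequeue 2; queue=[4,5,6,7,3]; order=0,1,2
step 4: dequeue 4; queue=[5,6,7,3]; order=0,1,2,4
step 5: dequeue 5; queue=[6,7,3]; order=0,1,2,4,5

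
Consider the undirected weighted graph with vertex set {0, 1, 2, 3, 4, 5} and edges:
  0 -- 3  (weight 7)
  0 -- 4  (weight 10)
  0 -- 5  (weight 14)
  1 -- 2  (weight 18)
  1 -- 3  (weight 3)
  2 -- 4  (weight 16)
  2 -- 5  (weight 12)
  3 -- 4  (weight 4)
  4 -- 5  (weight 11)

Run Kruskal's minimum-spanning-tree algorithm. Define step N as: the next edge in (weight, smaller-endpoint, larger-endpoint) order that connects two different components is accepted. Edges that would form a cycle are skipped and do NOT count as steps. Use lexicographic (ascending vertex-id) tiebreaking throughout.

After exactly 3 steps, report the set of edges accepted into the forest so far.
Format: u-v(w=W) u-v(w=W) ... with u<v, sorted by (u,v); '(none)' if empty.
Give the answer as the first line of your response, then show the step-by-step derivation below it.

0-3(w=7) 1-3(w=3) 3-4(w=4)

step 1: add edge 1-3 (w=3); MST = {1-3(w=3)}
step 2: add edge 3-4 (w=4); MST = {1-3(w=3) 3-4(w=4)}
step 3: add edge 0-3 (w=7); MST = {0-3(w=7) 1-3(w=3) 3-4(w=4)}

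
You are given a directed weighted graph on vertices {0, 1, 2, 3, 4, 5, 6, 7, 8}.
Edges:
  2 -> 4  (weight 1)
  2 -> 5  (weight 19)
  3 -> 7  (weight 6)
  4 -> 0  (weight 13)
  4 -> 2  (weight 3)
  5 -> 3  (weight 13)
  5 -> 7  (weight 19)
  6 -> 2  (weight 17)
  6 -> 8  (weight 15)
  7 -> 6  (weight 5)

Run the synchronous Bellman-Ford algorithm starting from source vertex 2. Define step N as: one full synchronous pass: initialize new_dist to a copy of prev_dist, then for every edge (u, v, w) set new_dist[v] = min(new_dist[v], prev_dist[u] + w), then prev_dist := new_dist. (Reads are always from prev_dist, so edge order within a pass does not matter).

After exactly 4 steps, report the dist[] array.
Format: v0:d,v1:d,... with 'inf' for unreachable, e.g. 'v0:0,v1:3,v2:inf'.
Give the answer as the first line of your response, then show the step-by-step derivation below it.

v0:14,v1:inf,v2:0,v3:32,v4:1,v5:19,v6:43,v7:38,v8:58

step 1: dist = v0:inf,v1:inf,v2:0,v3:inf,v4:1,v5:19,v6:inf,v7:inf,v8:inf
step 2: dist = v0:14,v1:inf,v2:0,v3:32,v4:1,v5:19,v6:inf,v7:38,v8:inf
step 3: dist = v0:14,v1:inf,v2:0,v3:32,v4:1,v5:19,v6:43,v7:38,v8:inf
step 4: dist = v0:14,v1:inf,v2:0,v3:32,v4:1,v5:19,v6:43,v7:38,v8:58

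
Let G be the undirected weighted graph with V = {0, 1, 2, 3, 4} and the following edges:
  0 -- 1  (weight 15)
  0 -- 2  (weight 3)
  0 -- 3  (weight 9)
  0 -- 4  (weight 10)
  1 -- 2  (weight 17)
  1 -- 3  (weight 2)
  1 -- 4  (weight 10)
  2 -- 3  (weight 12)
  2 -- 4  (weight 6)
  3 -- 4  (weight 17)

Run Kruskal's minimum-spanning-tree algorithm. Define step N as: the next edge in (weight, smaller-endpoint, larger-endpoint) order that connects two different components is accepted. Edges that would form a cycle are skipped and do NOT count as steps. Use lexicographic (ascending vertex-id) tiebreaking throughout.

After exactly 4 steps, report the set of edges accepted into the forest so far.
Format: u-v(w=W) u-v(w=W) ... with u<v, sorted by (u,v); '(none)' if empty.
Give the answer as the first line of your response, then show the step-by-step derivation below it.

0-2(w=3) 0-3(w=9) 1-3(w=2) 2-4(w=6)

step 1: add edge 1-3 (w=2); MST = {1-3(w=2)}
step 2: add edge 0-2 (w=3); MST = {0-2(w=3) 1-3(w=2)}
step 3: add edge 2-4 (w=6); MST = {0-2(w=3) 1-3(w=2) 2-4(w=6)}
step 4: add edge 0-3 (w=9); MST = {0-2(w=3) 0-3(w=9) 1-3(w=2) 2-4(w=6)}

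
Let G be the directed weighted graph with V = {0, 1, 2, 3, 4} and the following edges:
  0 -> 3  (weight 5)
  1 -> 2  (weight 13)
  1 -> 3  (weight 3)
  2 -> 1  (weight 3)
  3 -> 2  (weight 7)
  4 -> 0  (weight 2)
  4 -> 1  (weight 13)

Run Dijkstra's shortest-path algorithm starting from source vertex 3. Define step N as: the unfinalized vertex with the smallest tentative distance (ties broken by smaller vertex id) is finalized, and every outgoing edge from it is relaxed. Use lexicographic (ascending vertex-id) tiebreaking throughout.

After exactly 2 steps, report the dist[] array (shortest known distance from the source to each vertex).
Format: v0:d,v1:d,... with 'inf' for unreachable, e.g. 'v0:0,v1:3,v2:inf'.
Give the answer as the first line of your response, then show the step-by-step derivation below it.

v0:inf,v1:10,v2:7,v3:0,v4:inf

step 1: dist = v0:inf,v1:inf,v2:7,v3:0,v4:inf
step 2: dist = v0:inf,v1:10,v2:7,v3:0,v4:inf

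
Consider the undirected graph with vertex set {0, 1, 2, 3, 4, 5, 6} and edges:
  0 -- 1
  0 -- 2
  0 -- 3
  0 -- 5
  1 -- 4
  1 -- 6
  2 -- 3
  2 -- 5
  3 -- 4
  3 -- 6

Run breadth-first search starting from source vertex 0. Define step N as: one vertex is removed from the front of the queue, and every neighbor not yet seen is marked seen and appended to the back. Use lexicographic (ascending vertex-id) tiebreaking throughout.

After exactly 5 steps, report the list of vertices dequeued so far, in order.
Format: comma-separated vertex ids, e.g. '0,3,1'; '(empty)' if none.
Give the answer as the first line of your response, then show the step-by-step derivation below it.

0,1,2,3,5

step 1: dequeue 0; queue=[1,2,3,5]; order=0
step 2: dequeue 1; queue=[2,3,5,4,6]; order=0,1
step 3: dequeue 2; queue=[3,5,4,6]; order=0,1,2
step 4: dequeue 3; queue=[5,4,6]; order=0,1,2,3
step 5: dequeue 5; queue=[4,6]; order=0,1,2,3,5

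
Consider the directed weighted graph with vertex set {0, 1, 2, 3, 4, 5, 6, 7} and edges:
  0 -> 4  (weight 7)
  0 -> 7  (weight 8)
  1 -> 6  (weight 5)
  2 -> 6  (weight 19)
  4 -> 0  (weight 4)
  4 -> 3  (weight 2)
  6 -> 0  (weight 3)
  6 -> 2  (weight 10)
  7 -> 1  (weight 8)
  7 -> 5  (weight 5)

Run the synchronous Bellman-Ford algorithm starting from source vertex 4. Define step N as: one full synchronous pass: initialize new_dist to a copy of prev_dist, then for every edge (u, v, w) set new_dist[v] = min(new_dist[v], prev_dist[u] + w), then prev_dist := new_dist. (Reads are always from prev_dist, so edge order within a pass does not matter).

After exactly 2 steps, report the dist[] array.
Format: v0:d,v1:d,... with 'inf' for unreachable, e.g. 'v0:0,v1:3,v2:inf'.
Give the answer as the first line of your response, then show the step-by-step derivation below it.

v0:4,v1:inf,v2:inf,v3:2,v4:0,v5:inf,v6:inf,v7:12

step 1: dist = v0:4,v1:inf,v2:inf,v3:2,v4:0,v5:inf,v6:inf,v7:inf
step 2: dist = v0:4,v1:inf,v2:inf,v3:2,v4:0,v5:inf,v6:inf,v7:12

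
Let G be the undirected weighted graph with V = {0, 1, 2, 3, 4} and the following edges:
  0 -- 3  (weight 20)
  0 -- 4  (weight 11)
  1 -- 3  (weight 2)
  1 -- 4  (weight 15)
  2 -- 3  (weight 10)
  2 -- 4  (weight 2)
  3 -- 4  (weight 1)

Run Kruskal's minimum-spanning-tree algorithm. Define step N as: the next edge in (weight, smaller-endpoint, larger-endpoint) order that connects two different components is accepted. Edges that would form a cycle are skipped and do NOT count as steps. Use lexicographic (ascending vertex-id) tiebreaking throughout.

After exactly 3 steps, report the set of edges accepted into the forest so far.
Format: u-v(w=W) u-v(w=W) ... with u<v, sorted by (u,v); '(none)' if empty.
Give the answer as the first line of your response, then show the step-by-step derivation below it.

1-3(w=2) 2-4(w=2) 3-4(w=1)

step 1: add edge 3-4 (w=1); MST = {3-4(w=1)}
step 2: add edge 1-3 (w=2); MST = {1-3(w=2) 3-4(w=1)}
step 3: add edge 2-4 (w=2); MST = {1-3(w=2) 2-4(w=2) 3-4(w=1)}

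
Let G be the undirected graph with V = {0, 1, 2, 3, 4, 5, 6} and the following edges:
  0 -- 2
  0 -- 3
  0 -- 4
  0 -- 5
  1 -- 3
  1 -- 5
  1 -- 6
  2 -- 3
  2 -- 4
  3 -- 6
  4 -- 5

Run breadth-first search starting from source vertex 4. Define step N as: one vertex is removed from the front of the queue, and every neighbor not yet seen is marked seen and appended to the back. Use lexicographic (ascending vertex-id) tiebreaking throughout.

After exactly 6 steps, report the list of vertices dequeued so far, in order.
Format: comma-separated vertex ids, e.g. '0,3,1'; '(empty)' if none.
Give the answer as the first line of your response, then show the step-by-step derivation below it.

4,0,2,5,3,1

step 1: dequeue 4; queue=[0,2,5]; order=4
step 2: dequeue 0; queue=[2,5,3]; order=4,0
step 3: dequeue 2; queue=[5,3]; order=4,0,2
step 4: dequeue 5; queue=[3,1]; order=4,0,2,5
step 5: dequeue 3; queue=[1,6]; order=4,0,2,5,3
step 6: dequeue 1; queue=[6]; order=4,0,2,5,3,1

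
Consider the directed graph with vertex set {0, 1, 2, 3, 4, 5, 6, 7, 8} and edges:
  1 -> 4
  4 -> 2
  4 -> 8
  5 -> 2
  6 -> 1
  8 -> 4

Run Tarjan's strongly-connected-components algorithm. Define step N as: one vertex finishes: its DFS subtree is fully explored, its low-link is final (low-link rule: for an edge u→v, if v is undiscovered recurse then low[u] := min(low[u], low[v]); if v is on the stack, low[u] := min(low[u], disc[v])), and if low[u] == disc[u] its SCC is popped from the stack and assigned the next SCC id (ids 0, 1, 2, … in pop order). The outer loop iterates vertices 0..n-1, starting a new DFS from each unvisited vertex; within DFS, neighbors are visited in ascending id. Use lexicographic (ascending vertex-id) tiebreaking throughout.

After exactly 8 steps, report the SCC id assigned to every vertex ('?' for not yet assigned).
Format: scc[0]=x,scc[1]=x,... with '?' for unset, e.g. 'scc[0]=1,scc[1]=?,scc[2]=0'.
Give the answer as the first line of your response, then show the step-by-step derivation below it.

scc[0]=0,scc[1]=3,scc[2]=1,scc[3]=4,scc[4]=2,scc[5]=5,scc[6]=6,scc[7]=?,scc[8]=2

step 1: low=(low[0]=0,low[1]=?,low[2]=?,low[3]=?,low[4]=?,low[5]=?,low[6]=?,low[7]=?,low[8]=?); scc=(scc[0]=0,scc[1]=?,scc[2]=?,scc[3]=?,scc[4]=?,scc[5]=?,scc[6]=?,scc[7]=?,scc[8]=?)
step 2: low=(low[0]=0,low[1]=1,low[2]=3,low[3]=?,low[4]=2,low[5]=?,low[6]=?,low[7]=?,low[8]=?); scc=(scc[0]=0,scc[1]=?,scc[2]=1,scc[3]=?,scc[4]=?,scc[5]=?,scc[6]=?,scc[7]=?,scc[8]=?)
step 3: low=(low[0]=0,low[1]=1,low[2]=3,low[3]=?,low[4]=2,low[5]=?,low[6]=?,low[7]=?,low[8]=2); scc=(scc[0]=0,scc[1]=?,scc[2]=1,scc[3]=?,scc[4]=?,scc[5]=?,scc[6]=?,scc[7]=?,scc[8]=?)
step 4: low=(low[0]=0,low[1]=1,low[2]=3,low[3]=?,low[4]=2,low[5]=?,low[6]=?,low[7]=?,low[8]=2); scc=(scc[0]=0,scc[1]=?,scc[2]=1,scc[3]=?,scc[4]=2,scc[5]=?,scc[6]=?,scc[7]=?,scc[8]=2)
step 5: low=(low[0]=0,low[1]=1,low[2]=3,low[3]=?,low[4]=2,low[5]=?,low[6]=?,low[7]=?,low[8]=2); scc=(scc[0]=0,scc[1]=3,scc[2]=1,scc[3]=?,scc[4]=2,scc[5]=?,scc[6]=?,scc[7]=?,scc[8]=2)
step 6: low=(low[0]=0,low[1]=1,low[2]=3,low[3]=5,low[4]=2,low[5]=?,low[6]=?,low[7]=?,low[8]=2); scc=(scc[0]=0,scc[1]=3,scc[2]=1,scc[3]=4,scc[4]=2,scc[5]=?,scc[6]=?,scc[7]=?,scc[8]=2)
step 7: low=(low[0]=0,low[1]=1,low[2]=3,low[3]=5,low[4]=2,low[5]=6,low[6]=?,low[7]=?,low[8]=2); scc=(scc[0]=0,scc[1]=3,scc[2]=1,scc[3]=4,scc[4]=2,scc[5]=5,scc[6]=?,scc[7]=?,scc[8]=2)
step 8: low=(low[0]=0,low[1]=1,low[2]=3,low[3]=5,low[4]=2,low[5]=6,low[6]=7,low[7]=?,low[8]=2); scc=(scc[0]=0,scc[1]=3,scc[2]=1,scc[3]=4,scc[4]=2,scc[5]=5,scc[6]=6,scc[7]=?,scc[8]=2)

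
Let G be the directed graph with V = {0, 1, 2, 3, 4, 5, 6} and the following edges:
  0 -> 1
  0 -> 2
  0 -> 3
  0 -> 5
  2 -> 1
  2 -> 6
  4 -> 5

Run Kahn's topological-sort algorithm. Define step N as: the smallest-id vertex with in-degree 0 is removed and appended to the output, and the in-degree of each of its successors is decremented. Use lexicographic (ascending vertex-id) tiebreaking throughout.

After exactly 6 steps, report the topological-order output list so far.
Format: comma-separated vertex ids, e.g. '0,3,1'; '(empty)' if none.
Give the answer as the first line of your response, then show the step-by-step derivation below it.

0,2,1,3,4,5

step 1: output 0; order=[0]; indeg=(0,1,0,0,0,1,1)
step 2: output 2; order=[0,2]; indeg=(0,0,0,0,0,1,0)
step 3: output 1; order=[0,2,1]; indeg=(0,0,0,0,0,1,0)
step 4: output 3; order=[0,2,1,3]; indeg=(0,0,0,0,0,1,0)
step 5: output 4; order=[0,2,1,3,4]; indeg=(0,0,0,0,0,0,0)
step 6: output 5; order=[0,2,1,3,4,5]; indeg=(0,0,0,0,0,0,0)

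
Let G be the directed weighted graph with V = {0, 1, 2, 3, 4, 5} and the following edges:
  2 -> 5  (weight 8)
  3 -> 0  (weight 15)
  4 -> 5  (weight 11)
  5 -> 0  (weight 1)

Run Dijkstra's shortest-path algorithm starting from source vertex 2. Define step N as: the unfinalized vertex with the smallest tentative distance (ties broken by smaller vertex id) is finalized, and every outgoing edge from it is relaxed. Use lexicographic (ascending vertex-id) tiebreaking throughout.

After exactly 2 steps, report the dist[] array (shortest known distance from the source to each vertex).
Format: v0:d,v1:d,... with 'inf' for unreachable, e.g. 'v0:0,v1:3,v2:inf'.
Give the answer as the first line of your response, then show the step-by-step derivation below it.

v0:9,v1:inf,v2:0,v3:inf,v4:inf,v5:8

step 1: dist = v0:inf,v1:inf,v2:0,v3:inf,v4:inf,v5:8
step 2: dist = v0:9,v1:inf,v2:0,v3:inf,v4:inf,v5:8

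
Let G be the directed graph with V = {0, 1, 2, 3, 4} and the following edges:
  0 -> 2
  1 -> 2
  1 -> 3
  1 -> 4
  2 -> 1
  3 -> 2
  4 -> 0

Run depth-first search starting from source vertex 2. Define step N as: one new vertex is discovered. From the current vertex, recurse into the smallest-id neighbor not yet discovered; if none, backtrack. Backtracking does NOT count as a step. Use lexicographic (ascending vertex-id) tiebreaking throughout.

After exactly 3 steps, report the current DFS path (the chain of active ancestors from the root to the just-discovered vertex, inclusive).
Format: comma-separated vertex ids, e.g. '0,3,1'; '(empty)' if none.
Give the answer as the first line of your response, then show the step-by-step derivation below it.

2,1,3

step 1: discover 2; path=2; order=2
step 2: discover 1; path=2>1; order=2,1
step 3: discover 3; path=2>1>3; order=2,1,3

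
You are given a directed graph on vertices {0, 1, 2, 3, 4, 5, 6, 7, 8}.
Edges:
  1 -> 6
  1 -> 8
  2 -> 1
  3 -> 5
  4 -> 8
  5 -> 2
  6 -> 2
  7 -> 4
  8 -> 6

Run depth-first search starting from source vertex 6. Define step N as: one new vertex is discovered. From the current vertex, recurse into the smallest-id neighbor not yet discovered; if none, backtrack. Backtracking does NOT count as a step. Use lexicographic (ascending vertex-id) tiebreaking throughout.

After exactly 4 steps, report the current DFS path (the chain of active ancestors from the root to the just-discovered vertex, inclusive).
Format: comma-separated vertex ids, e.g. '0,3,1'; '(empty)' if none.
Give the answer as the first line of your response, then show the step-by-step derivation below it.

6,2,1,8

step 1: discover 6; path=6; order=6
step 2: discover 2; path=6>2; order=6,2
step 3: discover 1; path=6>2>1; order=6,2,1
step 4: discover 8; path=6>2>1>8; order=6,2,1,8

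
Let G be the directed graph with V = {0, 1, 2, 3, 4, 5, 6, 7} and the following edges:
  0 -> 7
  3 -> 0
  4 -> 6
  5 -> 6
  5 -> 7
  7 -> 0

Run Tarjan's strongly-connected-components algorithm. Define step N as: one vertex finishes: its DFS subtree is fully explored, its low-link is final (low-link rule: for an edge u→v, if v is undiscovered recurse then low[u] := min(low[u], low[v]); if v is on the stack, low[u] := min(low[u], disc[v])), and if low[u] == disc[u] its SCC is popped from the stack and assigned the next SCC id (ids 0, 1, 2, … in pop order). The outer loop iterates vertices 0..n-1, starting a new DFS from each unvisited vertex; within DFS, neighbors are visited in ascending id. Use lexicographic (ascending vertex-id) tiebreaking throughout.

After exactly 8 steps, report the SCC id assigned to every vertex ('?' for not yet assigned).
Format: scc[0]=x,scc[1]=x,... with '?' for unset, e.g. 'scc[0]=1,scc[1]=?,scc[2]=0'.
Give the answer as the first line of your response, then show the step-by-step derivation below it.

scc[0]=0,scc[1]=1,scc[2]=2,scc[3]=3,scc[4]=5,scc[5]=6,scc[6]=4,scc[7]=0

step 1: low=(low[0]=0,low[1]=?,low[2]=?,low[3]=?,low[4]=?,low[5]=?,low[6]=?,low[7]=0); scc=(scc[0]=?,scc[1]=?,scc[2]=?,scc[3]=?,scc[4]=?,scc[5]=?,scc[6]=?,scc[7]=?)
step 2: low=(low[0]=0,low[1]=?,low[2]=?,low[3]=?,low[4]=?,low[5]=?,low[6]=?,low[7]=0); scc=(scc[0]=0,scc[1]=?,scc[2]=?,scc[3]=?,scc[4]=?,scc[5]=?,scc[6]=?,scc[7]=0)
step 3: low=(low[0]=0,low[1]=2,low[2]=?,low[3]=?,low[4]=?,low[5]=?,low[6]=?,low[7]=0); scc=(scc[0]=0,scc[1]=1,scc[2]=?,scc[3]=?,scc[4]=?,scc[5]=?,scc[6]=?,scc[7]=0)
step 4: low=(low[0]=0,low[1]=2,low[2]=3,low[3]=?,low[4]=?,low[5]=?,low[6]=?,low[7]=0); scc=(scc[0]=0,scc[1]=1,scc[2]=2,scc[3]=?,scc[4]=?,scc[5]=?,scc[6]=?,scc[7]=0)
step 5: low=(low[0]=0,low[1]=2,low[2]=3,low[3]=4,low[4]=?,low[5]=?,low[6]=?,low[7]=0); scc=(scc[0]=0,scc[1]=1,scc[2]=2,scc[3]=3,scc[4]=?,scc[5]=?,scc[6]=?,scc[7]=0)
step 6: low=(low[0]=0,low[1]=2,low[2]=3,low[3]=4,low[4]=5,low[5]=?,low[6]=6,low[7]=0); scc=(scc[0]=0,scc[1]=1,scc[2]=2,scc[3]=3,scc[4]=?,scc[5]=?,scc[6]=4,scc[7]=0)
step 7: low=(low[0]=0,low[1]=2,low[2]=3,low[3]=4,low[4]=5,low[5]=?,low[6]=6,low[7]=0); scc=(scc[0]=0,scc[1]=1,scc[2]=2,scc[3]=3,scc[4]=5,scc[5]=?,scc[6]=4,scc[7]=0)
step 8: low=(low[0]=0,low[1]=2,low[2]=3,low[3]=4,low[4]=5,low[5]=7,low[6]=6,low[7]=0); scc=(scc[0]=0,scc[1]=1,scc[2]=2,scc[3]=3,scc[4]=5,scc[5]=6,scc[6]=4,scc[7]=0)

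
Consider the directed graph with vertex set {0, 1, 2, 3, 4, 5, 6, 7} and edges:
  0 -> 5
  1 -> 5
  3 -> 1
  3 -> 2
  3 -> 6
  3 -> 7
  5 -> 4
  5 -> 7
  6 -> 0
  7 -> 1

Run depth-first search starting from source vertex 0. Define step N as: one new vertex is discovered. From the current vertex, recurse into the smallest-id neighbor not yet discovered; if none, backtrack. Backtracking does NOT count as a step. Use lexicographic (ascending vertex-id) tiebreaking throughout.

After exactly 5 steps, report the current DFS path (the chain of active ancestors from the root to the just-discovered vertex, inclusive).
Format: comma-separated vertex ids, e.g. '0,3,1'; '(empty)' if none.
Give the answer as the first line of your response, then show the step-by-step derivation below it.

0,5,7,1

step 1: discover 0; path=0; order=0
step 2: discover 5; path=0>5; order=0,5
step 3: discover 4; path=0>5>4; order=0,5,4
step 4: discover 7; path=0>5>7; order=0,5,4,7
step 5: discover 1; path=0>5>7>1; order=0,5,4,7,1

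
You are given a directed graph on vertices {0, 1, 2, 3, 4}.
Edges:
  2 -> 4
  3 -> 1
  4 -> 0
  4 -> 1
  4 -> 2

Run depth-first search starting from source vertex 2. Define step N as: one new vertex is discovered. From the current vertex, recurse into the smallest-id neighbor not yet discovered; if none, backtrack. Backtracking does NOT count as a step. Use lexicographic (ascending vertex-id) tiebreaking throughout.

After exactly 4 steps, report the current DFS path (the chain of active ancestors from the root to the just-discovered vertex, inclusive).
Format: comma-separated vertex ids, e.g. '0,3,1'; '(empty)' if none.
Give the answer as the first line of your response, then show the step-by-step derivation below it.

2,4,1

step 1: discover 2; path=2; order=2
step 2: discover 4; path=2>4; order=2,4
step 3: discover 0; path=2>4>0; order=2,4,0
step 4: discover 1; path=2>4>1; order=2,4,0,1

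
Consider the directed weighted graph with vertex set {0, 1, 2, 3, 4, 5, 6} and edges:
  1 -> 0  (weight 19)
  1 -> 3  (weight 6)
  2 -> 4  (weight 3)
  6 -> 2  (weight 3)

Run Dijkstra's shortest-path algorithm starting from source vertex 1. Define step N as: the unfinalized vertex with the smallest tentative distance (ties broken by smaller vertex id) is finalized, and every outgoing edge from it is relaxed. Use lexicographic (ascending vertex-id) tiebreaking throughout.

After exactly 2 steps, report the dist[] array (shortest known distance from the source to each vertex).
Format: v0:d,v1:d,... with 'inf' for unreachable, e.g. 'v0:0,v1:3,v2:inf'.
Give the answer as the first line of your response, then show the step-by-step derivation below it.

v0:19,v1:0,v2:inf,v3:6,v4:inf,v5:inf,v6:inf

step 1: dist = v0:19,v1:0,v2:inf,v3:6,v4:inf,v5:inf,v6:inf
step 2: dist = v0:19,v1:0,v2:inf,v3:6,v4:inf,v5:inf,v6:inf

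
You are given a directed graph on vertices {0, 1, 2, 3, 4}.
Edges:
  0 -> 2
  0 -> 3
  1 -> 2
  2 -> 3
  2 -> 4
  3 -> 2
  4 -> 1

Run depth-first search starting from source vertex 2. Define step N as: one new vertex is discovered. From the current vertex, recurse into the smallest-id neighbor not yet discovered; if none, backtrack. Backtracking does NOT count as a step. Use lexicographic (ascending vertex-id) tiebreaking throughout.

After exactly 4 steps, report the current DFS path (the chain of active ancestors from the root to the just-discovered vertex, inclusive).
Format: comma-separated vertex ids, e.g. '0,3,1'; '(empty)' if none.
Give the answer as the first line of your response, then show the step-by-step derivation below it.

2,4,1

step 1: discover 2; path=2; order=2
step 2: discover 3; path=2>3; order=2,3
step 3: discover 4; path=2>4; order=2,3,4
step 4: discover 1; path=2>4>1; order=2,3,4,1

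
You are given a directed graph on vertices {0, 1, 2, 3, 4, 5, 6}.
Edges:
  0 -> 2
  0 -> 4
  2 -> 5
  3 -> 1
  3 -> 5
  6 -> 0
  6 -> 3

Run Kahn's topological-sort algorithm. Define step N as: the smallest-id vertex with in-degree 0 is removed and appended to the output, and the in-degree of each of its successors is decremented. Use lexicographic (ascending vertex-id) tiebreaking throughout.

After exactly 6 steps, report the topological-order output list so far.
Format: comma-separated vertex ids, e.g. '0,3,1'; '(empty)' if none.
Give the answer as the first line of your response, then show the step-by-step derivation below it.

6,0,2,3,1,4

step 1: output 6; order=[6]; indeg=(0,1,1,0,1,2,0)
step 2: output 0; order=[6,0]; indeg=(0,1,0,0,0,2,0)
step 3: output 2; order=[6,0,2]; indeg=(0,1,0,0,0,1,0)
step 4: output 3; order=[6,0,2,3]; indeg=(0,0,0,0,0,0,0)
step 5: output 1; order=[6,0,2,3,1]; indeg=(0,0,0,0,0,0,0)
step 6: output 4; order=[6,0,2,3,1,4]; indeg=(0,0,0,0,0,0,0)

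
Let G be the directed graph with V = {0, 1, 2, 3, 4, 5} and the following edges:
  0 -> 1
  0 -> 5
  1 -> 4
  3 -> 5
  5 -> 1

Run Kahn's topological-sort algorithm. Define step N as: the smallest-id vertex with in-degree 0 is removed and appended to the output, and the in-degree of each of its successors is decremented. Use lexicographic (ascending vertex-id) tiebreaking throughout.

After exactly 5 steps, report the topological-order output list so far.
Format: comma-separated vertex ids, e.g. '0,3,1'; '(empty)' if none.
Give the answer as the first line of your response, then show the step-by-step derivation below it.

0,2,3,5,1

step 1: output 0; order=[0]; indeg=(0,1,0,0,1,1)
step 2: output 2; order=[0,2]; indeg=(0,1,0,0,1,1)
step 3: output 3; order=[0,2,3]; indeg=(0,1,0,0,1,0)
step 4: output 5; order=[0,2,3,5]; indeg=(0,0,0,0,1,0)
step 5: output 1; order=[0,2,3,5,1]; indeg=(0,0,0,0,0,0)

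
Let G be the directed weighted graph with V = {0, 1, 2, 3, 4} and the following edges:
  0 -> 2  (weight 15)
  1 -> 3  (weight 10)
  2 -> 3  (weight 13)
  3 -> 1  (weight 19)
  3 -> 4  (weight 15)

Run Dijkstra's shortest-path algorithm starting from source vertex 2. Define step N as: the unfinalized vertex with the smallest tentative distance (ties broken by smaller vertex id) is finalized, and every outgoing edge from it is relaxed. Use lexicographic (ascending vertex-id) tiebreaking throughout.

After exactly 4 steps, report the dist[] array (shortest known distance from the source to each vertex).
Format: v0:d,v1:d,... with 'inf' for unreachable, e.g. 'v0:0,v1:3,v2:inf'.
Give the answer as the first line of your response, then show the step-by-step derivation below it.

v0:inf,v1:32,v2:0,v3:13,v4:28

step 1: dist = v0:inf,v1:inf,v2:0,v3:13,v4:inf
step 2: dist = v0:inf,v1:32,v2:0,v3:13,v4:28
step 3: dist = v0:inf,v1:32,v2:0,v3:13,v4:28
step 4: dist = v0:inf,v1:32,v2:0,v3:13,v4:28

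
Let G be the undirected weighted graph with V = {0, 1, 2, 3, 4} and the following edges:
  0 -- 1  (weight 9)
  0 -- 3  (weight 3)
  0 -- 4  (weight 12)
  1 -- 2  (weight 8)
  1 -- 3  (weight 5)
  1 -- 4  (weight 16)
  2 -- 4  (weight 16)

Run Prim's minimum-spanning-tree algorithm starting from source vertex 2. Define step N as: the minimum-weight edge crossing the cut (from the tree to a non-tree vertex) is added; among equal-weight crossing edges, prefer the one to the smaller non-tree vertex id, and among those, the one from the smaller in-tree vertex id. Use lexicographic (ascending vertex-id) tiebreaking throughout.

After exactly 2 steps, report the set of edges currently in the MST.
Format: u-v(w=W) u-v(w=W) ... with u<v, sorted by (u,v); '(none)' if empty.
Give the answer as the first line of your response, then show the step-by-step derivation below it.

1-2(w=8) 1-3(w=5)

step 1: add edge 1-2 (w=8); MST = {1-2(w=8)}
step 2: add edge 1-3 (w=5); MST = {1-2(w=8) 1-3(w=5)}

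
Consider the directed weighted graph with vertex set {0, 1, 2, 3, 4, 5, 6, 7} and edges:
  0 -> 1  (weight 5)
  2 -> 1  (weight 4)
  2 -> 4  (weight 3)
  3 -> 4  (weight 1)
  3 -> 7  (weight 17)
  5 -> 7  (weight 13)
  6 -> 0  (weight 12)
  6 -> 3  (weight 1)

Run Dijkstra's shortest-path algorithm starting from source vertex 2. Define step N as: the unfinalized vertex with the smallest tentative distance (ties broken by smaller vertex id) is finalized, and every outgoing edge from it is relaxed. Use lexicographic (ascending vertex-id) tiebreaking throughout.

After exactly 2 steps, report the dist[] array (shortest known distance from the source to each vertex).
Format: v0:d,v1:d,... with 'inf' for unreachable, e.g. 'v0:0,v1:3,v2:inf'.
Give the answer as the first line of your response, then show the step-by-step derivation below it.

v0:inf,v1:4,v2:0,v3:inf,v4:3,v5:inf,v6:inf,v7:inf

step 1: dist = v0:inf,v1:4,v2:0,v3:inf,v4:3,v5:inf,v6:inf,v7:inf
step 2: dist = v0:inf,v1:4,v2:0,v3:inf,v4:3,v5:inf,v6:inf,v7:inf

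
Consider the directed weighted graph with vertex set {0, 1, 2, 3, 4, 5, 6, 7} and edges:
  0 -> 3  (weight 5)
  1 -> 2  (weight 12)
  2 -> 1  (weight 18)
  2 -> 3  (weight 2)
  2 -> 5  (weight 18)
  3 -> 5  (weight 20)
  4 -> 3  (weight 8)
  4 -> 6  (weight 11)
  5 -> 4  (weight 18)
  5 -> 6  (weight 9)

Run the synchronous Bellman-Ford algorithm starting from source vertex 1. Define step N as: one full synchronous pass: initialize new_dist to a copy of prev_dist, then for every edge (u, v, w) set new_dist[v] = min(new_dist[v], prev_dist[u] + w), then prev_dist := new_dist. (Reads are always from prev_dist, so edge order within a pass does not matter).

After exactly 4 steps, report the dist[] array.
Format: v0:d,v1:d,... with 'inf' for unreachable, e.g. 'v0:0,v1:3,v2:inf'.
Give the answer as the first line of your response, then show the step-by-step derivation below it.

v0:inf,v1:0,v2:12,v3:14,v4:48,v5:30,v6:39,v7:inf

step 1: dist = v0:inf,v1:0,v2:12,v3:inf,v4:inf,v5:inf,v6:inf,v7:inf
step 2: dist = v0:inf,v1:0,v2:12,v3:14,v4:inf,v5:30,v6:inf,v7:inf
step 3: dist = v0:inf,v1:0,v2:12,v3:14,v4:48,v5:30,v6:39,v7:inf
step 4: dist = v0:inf,v1:0,v2:12,v3:14,v4:48,v5:30,v6:39,v7:inf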